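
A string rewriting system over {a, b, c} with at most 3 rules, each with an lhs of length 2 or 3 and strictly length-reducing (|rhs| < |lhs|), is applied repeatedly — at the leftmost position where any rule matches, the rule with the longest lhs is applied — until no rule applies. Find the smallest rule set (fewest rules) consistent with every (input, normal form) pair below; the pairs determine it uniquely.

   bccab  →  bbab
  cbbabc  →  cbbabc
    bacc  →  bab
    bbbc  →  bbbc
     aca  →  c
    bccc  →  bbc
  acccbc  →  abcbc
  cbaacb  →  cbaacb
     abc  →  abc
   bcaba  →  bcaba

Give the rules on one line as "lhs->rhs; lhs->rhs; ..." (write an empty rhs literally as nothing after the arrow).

aca->c; cc->b

  | bccab => bbab
  | cbbabc
  | bacc => bab
  | bbbc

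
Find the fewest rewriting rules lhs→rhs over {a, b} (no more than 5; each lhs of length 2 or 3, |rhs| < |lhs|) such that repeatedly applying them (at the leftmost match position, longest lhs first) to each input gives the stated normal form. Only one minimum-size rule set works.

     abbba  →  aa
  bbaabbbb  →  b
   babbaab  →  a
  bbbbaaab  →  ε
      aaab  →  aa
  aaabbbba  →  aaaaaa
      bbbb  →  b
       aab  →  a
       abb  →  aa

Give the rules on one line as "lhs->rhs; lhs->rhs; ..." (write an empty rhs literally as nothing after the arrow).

ab->; abb->aa; baa->; bb->b

  | abbba => aaba => aa
  | bbaabbbb => baabbbb => bbbb => bbb => bb => b
  | babbaab => baaaab => aab => a
  | bbbbaaab => bbbaaab => bbaaab => baaab => ab => ε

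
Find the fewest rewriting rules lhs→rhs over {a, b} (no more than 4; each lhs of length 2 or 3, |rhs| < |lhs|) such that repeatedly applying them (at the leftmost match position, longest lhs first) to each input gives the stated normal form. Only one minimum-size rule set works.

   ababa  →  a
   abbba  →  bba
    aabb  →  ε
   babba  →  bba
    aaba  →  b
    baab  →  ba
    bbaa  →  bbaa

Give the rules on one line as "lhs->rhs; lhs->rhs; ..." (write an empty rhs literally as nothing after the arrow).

ab->; aba->bb; bbb->

  | ababa => bbba => a
  | abbba => bba
  | aabb => ab => ε
  | babba => bba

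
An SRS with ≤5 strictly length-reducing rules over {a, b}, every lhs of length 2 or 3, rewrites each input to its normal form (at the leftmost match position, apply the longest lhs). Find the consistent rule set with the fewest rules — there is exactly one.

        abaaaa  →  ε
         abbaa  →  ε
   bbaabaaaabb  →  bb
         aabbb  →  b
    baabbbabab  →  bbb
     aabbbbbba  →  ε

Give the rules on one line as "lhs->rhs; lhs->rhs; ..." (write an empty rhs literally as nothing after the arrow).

aa->b; aab->aa; ab->b; ba->

  | abaaaa => baaaa => aaa => ba => ε
  | abbaa => bbaa => ba => ε
  | bbaabaaaabb => babaaaabb => baaaabb => aaabb => babb => bb
  | aabbb => aabb => aab => aa => b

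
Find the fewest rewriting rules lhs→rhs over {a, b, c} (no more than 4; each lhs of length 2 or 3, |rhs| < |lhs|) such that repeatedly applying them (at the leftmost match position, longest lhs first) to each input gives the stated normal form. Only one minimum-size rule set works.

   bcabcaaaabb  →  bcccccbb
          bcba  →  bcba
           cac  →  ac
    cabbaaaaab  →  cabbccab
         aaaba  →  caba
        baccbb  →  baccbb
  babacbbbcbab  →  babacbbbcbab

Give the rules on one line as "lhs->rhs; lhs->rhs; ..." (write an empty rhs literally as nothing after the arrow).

aa->c; abc->cc; cac->ac

  | bcabcaaaabb => bcccaaaabb => bccccaabb => bcccccbb
  | bcba
  | cac => ac
  | cabbaaaaab => cabbcaaab => cabbccab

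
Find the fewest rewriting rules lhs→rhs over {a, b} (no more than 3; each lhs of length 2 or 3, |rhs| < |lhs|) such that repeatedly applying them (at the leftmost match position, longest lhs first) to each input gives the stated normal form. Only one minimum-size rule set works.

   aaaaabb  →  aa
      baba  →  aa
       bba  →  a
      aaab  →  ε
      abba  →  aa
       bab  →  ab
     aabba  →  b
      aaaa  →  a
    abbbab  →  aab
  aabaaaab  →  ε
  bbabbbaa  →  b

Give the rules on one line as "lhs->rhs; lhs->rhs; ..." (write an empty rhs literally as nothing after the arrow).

  | aaaaabb => baabb => aabb => aa
  | baba => aba => aa
  | bba => a
  | aaab => bb => ε

aaa->b; ba->a; bb->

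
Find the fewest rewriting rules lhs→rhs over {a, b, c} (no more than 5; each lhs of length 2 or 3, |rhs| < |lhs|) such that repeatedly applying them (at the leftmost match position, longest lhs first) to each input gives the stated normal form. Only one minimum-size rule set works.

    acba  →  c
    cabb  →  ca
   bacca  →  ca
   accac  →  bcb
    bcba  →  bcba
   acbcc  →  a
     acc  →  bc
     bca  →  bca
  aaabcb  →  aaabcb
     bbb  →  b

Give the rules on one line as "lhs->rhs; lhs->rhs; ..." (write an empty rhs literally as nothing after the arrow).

  | acba => bba => c
  | cabb => ca
  | bacca => bbca => ca
  | accac => bcac => bcb

ac->b; bb->; bba->c; cc->a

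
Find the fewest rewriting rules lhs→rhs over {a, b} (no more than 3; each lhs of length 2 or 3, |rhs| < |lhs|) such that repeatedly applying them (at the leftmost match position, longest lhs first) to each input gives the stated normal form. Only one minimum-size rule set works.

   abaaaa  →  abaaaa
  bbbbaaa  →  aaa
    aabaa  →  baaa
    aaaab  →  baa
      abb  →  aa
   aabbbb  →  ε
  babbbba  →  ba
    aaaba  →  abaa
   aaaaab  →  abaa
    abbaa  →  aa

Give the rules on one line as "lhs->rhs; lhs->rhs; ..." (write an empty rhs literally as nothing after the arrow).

  | abaaaa
  | bbbbaaa => abbaaa => aaa
  | aabaa => baaa
  | aaaab => aaba => baa

aab->ba; bb->a; bba->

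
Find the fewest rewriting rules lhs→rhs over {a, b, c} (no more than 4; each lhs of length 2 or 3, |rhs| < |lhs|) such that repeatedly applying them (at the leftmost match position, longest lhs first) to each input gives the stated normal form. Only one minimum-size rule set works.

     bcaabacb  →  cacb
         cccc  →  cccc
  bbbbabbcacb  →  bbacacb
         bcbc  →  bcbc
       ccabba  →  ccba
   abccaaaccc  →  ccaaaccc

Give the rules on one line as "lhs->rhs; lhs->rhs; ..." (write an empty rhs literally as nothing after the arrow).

ab->; bab->a; bca->c

  | bcaabacb => cabacb => cacb
  | cccc
  | bbbbabbcacb => bbbabcacb => bbacacb
  | bcbc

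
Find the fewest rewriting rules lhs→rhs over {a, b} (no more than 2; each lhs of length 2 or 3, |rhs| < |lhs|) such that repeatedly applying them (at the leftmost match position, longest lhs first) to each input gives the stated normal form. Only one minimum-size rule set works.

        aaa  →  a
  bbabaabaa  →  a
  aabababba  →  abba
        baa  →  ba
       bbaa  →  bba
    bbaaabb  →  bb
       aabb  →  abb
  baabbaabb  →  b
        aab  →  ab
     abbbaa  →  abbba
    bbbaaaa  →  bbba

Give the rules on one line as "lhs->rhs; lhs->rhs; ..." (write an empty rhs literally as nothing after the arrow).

aa->a; bab->

  | aaa => aa => a
  | bbabaabaa => baabaa => babaa => aa => a
  | aabababba => abababba => aabba => abba
  | baa => ba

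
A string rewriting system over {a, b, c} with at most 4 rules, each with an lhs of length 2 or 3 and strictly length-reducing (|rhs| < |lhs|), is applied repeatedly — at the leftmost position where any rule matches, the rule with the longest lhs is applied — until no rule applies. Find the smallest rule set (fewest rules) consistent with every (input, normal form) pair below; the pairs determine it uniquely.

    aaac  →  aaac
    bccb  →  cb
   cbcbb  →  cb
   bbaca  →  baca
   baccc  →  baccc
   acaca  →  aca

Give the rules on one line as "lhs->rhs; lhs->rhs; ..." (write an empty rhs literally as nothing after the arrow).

  | aaac
  | bccb => cb
  | cbcbb => cbb => cb
  | bbaca => baca

bb->b; bc->; cac->c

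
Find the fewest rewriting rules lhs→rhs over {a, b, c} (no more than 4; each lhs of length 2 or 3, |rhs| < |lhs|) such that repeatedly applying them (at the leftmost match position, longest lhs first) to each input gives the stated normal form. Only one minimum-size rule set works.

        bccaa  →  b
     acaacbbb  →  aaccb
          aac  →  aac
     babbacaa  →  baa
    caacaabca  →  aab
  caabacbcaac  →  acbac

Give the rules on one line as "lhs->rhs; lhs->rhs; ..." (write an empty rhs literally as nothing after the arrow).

  | bccaa => bca => b
  | acaacbbb => aacbbb => aaccb
  | aac
  | babbacaa => bacacaa => bacaa => baa

aba->a; bb->c; ca->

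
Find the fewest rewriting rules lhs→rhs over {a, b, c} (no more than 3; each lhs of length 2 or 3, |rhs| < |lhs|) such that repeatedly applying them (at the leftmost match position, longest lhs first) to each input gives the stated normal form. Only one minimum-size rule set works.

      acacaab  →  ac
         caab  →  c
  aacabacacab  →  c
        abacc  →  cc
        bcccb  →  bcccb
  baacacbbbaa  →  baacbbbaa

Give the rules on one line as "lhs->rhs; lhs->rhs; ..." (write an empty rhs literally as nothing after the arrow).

ab->c; ca->

  | acacaab => acaab => aab => ac
  | caab => ab => c
  | aacabacacab => aabacacab => acacacab => acacab => acab => ab => c
  | abacc => cacc => cc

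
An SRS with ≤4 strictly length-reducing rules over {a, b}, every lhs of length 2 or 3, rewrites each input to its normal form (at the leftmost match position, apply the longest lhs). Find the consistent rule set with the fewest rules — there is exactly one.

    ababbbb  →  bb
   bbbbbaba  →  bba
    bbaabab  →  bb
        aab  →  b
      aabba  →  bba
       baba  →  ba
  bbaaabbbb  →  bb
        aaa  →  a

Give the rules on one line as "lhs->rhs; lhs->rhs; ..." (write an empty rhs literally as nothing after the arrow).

aa->; ab->; bbb->bb

  | ababbbb => abbbb => bbb => bb
  | bbbbbaba => bbbbaba => bbbaba => bbaba => bba
  | bbaabab => bbbab => bbab => bb
  | aab => b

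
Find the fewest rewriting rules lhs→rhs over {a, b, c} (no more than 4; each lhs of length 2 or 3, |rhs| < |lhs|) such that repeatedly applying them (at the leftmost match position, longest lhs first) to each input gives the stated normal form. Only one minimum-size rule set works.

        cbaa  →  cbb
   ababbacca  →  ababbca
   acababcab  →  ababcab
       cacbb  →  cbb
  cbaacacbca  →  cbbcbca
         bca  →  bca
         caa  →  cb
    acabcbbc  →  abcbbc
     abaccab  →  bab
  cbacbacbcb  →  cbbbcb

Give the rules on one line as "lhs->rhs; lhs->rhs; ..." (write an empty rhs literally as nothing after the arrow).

aa->b; ac->; bac->aa

  | cbaa => cbb
  | ababbacca => ababaaca => ababbca
  | acababcab => ababcab
  | cacbb => cbb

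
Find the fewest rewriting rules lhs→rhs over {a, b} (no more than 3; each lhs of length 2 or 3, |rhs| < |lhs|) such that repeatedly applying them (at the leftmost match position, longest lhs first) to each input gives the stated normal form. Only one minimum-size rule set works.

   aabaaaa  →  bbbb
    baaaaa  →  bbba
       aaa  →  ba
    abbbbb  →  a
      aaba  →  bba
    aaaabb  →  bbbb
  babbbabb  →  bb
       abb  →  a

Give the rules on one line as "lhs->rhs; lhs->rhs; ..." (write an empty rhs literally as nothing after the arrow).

  | aabaaaa => bbaaaa => bbbaa => bbbb
  | baaaaa => bbaaa => bbba
  | aaa => ba
  | abbbbb => abbbb => abbb => abb => ab => a

aa->b; ab->a; bab->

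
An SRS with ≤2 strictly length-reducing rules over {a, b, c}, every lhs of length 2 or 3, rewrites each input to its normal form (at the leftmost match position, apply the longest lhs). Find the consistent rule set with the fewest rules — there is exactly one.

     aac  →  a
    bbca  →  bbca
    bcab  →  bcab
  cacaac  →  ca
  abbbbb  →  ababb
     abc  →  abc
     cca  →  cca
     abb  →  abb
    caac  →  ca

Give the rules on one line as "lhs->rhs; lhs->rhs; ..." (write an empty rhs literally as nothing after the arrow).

ac->; bbb->ba

  | aac => a
  | bbca
  | bcab
  | cacaac => caac => ca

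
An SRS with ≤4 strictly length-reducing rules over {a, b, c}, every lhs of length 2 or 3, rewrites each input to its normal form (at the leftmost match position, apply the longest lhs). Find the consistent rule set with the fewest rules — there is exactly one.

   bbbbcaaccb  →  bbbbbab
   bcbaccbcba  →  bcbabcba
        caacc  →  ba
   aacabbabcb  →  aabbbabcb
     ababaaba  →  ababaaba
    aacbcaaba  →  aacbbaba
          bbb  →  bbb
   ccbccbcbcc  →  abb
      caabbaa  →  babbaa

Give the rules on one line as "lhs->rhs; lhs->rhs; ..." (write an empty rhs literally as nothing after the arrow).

bcc->a; ca->b; cc->

  | bbbbcaaccb => bbbbbaccb => bbbbbab
  | bcbaccbcba => bcbabcba
  | caacc => bacc => ba
  | aacabbabcb => aabbbabcb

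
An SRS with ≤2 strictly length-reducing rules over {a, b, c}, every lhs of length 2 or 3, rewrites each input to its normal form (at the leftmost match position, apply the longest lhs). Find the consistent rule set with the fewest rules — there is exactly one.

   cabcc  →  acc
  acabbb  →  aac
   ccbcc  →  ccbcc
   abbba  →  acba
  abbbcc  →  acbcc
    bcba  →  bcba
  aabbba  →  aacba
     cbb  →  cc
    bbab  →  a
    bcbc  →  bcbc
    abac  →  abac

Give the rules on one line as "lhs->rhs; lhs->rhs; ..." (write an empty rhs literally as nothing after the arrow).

  | cabcc => acc
  | acabbb => aabb => aac
  | ccbcc
  | abbba => acba

bb->c; cab->a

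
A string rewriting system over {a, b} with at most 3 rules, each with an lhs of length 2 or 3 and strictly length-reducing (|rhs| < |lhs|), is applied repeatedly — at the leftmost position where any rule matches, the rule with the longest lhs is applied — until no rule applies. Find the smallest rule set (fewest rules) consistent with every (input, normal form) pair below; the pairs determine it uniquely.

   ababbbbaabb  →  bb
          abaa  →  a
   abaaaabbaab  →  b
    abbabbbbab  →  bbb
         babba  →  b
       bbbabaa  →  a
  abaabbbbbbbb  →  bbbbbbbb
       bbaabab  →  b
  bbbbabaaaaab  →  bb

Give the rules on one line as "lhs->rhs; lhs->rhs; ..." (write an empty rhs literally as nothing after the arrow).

  | ababbbbaabb => bbbbaabb => bbabb => bb
  | abaa => a
  | abaaaabbaab => aaabbaab => aabbaab => abbaab => bbaab => ab => b
  | abbabbbbab => bbabbbbab => bbbbab => bbb

ab->b; aba->; bba->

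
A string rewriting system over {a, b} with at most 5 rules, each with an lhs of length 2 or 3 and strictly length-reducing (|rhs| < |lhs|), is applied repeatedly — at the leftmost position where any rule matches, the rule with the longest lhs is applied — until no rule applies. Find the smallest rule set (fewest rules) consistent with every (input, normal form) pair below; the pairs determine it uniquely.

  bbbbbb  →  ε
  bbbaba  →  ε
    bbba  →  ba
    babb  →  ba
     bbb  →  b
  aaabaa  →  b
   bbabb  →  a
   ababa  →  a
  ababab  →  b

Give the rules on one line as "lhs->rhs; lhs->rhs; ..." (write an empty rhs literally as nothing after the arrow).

  | bbbbbb => bbbb => bb => ε
  | bbbaba => baba => bb => ε
  | bbba => ba
  | babb => ba

ab->b; aba->b; abb->a; bb->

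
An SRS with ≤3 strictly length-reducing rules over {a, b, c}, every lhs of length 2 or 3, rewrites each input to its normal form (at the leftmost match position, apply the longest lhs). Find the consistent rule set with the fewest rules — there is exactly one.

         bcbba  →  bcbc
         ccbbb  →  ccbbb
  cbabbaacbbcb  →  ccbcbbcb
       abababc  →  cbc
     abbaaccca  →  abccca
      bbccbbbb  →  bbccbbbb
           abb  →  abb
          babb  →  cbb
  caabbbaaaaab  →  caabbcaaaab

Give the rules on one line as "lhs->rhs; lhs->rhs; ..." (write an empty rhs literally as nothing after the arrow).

ac->; ba->c

  | bcbba => bcbc
  | ccbbb
  | cbabbaacbbcb => ccbbaacbbcb => ccbcacbbcb => ccbcbbcb
  | abababc => acbabc => babc => cbc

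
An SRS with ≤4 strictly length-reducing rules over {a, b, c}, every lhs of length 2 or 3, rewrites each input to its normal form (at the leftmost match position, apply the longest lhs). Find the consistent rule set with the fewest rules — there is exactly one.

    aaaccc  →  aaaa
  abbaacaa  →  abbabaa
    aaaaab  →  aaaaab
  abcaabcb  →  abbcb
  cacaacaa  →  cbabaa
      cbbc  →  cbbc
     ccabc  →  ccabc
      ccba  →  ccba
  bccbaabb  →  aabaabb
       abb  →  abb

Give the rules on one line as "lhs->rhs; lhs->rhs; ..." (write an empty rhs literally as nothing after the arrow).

ac->b; bcc->aa; caa->

  | aaaccc => aabcc => aaaa
  | abbaacaa => abbabaa
  | aaaaab
  | abcaabcb => abbcb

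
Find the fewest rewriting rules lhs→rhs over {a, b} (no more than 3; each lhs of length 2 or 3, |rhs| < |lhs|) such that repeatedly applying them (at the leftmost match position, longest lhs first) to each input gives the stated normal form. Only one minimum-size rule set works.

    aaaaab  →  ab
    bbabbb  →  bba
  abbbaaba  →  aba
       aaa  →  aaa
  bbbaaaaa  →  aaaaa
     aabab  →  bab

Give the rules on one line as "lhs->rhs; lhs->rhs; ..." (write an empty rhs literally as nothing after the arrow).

aab->b; bbb->

  | aaaaab => aaab => ab
  | bbabbb => bba
  | abbbaaba => aaaba => aba
  | aaa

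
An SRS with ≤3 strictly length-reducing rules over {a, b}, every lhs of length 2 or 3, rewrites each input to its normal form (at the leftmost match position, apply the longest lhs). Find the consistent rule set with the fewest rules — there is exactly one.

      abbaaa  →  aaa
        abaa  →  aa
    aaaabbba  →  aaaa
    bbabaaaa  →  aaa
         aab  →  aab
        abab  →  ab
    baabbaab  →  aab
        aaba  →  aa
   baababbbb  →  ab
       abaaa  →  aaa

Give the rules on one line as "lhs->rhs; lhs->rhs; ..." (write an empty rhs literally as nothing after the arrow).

ba->; bb->b

  | abbaaa => abaaa => aaa
  | abaa => aa
  | aaaabbba => aaaabba => aaaaba => aaaa
  | bbabaaaa => babaaaa => baaaa => aaa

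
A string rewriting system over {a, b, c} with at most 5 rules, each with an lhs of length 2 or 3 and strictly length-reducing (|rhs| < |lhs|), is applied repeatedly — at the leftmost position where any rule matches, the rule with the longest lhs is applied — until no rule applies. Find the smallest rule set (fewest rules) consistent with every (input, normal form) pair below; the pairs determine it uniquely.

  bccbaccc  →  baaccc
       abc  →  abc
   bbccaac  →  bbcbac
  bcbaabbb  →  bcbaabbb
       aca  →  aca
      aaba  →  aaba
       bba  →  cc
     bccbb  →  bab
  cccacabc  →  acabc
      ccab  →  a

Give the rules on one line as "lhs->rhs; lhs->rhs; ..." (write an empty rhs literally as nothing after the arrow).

bba->cc; cbb->a; cca->cb; ccb->a

  | bccbaccc => baaccc
  | abc
  | bbccaac => bbcbac
  | bcbaabbb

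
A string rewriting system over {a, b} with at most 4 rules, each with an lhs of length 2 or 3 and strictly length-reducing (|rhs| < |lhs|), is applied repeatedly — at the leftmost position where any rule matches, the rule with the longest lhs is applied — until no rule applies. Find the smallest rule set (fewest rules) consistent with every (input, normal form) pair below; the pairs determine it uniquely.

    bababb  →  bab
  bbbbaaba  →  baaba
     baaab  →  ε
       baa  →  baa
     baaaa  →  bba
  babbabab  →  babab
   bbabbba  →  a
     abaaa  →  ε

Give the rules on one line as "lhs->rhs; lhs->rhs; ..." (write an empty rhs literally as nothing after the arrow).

  | bababb => bab
  | bbbbaaba => baaba
  | baaab => bbb => ε
  | baa

aaa->b; abb->; bbb->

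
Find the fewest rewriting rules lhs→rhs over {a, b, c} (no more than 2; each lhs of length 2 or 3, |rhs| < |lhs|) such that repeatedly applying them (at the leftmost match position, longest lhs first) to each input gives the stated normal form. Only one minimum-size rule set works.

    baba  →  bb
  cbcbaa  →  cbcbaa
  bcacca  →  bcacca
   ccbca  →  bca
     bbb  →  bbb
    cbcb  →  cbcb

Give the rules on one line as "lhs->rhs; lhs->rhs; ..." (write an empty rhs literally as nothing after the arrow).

  | baba => bb
  | cbcbaa
  | bcacca
  | ccbca => bca

aba->b; ccb->b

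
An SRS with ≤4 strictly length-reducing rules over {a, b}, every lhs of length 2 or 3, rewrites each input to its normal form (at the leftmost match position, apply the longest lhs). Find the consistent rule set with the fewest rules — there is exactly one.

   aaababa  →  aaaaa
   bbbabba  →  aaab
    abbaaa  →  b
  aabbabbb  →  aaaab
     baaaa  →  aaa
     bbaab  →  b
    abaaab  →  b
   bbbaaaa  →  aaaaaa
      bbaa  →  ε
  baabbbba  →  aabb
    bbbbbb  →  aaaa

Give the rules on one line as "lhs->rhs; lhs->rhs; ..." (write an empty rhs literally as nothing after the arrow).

aba->bb; ba->; bbb->aa

  | aaababa => aabbba => aaaaa
  | bbbabba => aaabba => aaab
  | abbaaa => abaa => bba => b
  | aabbabbb => aabbbb => aaaab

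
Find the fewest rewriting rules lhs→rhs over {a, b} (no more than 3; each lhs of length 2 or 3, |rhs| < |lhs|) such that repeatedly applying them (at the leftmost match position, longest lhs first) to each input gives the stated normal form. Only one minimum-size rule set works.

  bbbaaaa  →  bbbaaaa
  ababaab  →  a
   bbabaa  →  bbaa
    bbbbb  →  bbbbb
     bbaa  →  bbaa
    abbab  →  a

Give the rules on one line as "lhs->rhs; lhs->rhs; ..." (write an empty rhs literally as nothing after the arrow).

ab->; abb->a

  | bbbaaaa
  | ababaab => abaab => aab => a
  | bbabaa => bbaa
  | bbbbb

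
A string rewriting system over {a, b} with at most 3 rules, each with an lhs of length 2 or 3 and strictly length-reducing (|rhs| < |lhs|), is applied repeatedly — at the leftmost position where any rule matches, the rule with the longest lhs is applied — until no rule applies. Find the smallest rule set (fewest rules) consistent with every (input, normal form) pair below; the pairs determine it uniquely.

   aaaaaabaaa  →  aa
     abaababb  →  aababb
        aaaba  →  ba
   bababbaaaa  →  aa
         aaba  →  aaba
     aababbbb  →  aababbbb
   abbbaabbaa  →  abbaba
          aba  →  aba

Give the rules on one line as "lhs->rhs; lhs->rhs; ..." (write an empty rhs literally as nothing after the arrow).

  | aaaaaabaaa => aaabaaa => baaa => aa
  | abaababb => aababb
  | aaaba => ba
  | bababbaaaa => bababaaa => babaaa => baaa => aa

aaa->; baa->a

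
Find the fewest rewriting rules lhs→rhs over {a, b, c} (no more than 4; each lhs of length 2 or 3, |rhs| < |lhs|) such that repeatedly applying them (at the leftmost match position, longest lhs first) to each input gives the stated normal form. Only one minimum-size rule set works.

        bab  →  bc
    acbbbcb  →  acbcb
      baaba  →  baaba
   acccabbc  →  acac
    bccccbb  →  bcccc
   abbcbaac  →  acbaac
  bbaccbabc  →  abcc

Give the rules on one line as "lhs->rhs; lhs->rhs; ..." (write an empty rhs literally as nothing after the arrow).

acc->a; bab->bc; bb->

  | bab => bc
  | acbbbcb => acbcb
  | baaba
  | acccabbc => acabbc => acac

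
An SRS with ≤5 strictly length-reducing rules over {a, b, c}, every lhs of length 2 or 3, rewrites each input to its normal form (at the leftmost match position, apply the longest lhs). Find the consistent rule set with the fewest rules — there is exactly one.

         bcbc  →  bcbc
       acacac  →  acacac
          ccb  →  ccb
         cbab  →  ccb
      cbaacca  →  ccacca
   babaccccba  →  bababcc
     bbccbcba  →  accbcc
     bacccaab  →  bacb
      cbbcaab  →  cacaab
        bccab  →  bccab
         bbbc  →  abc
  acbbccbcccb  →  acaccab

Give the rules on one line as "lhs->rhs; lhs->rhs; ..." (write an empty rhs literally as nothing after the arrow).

  | bcbc
  | acacac
  | ccb
  | cbab => ccb

baa->c; bb->a; cba->cc; ccc->b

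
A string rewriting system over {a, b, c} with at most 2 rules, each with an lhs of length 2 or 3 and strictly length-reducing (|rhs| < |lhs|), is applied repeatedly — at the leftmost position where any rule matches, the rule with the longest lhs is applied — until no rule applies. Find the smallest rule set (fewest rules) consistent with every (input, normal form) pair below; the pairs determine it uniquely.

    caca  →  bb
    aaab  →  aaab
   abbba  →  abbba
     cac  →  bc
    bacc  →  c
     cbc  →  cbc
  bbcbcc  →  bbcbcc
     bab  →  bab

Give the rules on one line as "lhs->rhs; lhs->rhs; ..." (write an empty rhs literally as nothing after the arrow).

bac->; ca->b

  | caca => bca => bb
  | aaab
  | abbba
  | cac => bc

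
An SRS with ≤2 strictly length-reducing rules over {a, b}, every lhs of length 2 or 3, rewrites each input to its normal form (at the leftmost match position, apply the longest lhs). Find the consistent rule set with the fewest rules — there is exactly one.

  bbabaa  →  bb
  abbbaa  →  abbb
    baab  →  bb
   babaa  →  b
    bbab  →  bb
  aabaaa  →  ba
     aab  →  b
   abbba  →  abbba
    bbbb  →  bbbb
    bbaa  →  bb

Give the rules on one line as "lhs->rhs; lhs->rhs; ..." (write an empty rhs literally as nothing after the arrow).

  | bbabaa => bbaa => bb
  | abbbaa => abbb
  | baab => bb
  | babaa => baa => b

aa->; bab->b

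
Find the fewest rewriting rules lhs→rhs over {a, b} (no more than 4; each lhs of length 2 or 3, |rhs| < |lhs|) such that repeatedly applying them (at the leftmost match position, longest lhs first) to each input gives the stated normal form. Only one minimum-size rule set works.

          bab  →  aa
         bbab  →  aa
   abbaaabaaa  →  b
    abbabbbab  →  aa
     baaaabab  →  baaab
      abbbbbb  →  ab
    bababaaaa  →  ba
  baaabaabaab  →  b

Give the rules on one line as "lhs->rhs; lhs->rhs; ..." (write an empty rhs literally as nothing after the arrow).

aba->bb; bab->aa; bb->b

  | bab => aa
  | bbab => bab => aa
  | abbaaabaaa => abaaabaaa => bbaabaaa => baabaaa => babbaa => aabaa => abba => aba => bb => b
  | abbabbbab => ababbbab => bbbbbab => bbbbab => bbbab => bbab => bab => aa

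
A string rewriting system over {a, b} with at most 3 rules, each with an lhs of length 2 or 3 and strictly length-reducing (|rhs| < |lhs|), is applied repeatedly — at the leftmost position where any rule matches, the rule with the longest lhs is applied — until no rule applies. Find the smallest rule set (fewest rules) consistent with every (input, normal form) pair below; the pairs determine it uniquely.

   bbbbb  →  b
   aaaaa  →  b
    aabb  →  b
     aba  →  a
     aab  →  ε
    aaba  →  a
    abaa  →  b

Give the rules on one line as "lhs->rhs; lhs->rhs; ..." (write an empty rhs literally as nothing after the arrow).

aa->b; ba->; bb->

  | bbbbb => bbb => b
  | aaaaa => baaa => aa => b
  | aabb => bbb => b
  | aba => a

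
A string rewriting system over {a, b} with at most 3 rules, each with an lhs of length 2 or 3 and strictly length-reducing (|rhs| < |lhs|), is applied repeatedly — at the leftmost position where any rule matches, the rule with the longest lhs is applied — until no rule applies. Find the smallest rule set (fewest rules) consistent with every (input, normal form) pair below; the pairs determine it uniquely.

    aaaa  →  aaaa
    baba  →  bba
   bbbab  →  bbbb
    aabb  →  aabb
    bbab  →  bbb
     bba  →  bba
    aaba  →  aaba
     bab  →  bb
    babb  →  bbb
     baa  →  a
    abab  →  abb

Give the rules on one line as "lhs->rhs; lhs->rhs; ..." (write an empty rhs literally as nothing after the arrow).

  | aaaa
  | baba => bba
  | bbbab => bbbb
  | aabb

baa->a; bab->bb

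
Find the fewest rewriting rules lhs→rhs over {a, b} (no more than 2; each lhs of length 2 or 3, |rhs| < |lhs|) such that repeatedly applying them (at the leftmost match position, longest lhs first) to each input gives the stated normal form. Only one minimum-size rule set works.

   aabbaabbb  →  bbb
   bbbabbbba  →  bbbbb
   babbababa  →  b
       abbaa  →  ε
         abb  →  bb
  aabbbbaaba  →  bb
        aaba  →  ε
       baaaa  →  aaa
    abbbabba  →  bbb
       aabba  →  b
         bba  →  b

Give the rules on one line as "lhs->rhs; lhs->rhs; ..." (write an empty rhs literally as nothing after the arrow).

ab->b; ba->

  | aabbaabbb => abbaabbb => bbaabbb => babbb => bbb
  | bbbabbbba => bbbbbba => bbbbb
  | babbababa => bbababa => bbaba => bba => b
  | abbaa => bbaa => ba => ε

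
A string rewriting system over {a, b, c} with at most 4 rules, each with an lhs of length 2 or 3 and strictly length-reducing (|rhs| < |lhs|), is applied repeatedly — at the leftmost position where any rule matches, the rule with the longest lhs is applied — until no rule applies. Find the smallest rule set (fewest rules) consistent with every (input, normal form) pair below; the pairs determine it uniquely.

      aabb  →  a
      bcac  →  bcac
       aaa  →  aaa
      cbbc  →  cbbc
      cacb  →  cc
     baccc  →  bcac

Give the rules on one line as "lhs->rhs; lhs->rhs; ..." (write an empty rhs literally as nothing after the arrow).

  | aabb => a
  | bcac
  | aaa
  | cbbc

abb->; acb->c; acc->ca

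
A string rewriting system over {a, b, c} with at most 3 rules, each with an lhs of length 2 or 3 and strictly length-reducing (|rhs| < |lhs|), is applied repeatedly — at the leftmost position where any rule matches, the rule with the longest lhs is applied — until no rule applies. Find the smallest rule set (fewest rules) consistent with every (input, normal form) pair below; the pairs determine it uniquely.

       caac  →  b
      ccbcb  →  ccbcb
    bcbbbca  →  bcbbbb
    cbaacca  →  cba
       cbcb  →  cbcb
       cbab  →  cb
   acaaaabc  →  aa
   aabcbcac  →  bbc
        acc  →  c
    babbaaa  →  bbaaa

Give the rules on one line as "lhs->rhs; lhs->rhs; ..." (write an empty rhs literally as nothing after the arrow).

ab->; ac->; ca->b

  | caac => bac => b
  | ccbcb
  | bcbbbca => bcbbbb
  | cbaacca => cbaca => cba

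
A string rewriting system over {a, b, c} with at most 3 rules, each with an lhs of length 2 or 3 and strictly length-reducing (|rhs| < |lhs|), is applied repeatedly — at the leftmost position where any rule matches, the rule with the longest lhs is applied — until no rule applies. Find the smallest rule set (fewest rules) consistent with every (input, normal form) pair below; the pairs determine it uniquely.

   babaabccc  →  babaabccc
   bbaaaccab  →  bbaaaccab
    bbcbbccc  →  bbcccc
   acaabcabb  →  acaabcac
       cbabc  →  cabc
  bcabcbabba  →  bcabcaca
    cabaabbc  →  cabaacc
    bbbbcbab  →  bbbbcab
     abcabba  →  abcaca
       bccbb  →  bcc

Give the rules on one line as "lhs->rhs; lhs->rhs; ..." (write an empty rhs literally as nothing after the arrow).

abb->ac; cb->c

  | babaabccc
  | bbaaaccab
  | bbcbbccc => bbcbccc => bbcccc
  | acaabcabb => acaabcac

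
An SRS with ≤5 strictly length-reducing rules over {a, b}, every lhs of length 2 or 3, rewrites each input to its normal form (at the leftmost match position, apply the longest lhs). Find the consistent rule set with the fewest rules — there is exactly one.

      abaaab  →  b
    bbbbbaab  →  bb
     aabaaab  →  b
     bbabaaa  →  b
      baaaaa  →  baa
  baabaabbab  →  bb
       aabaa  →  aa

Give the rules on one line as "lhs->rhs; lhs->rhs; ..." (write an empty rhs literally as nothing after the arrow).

  | abaaab => aab => ab => b
  | bbbbbaab => bbbab => bb
  | aabaaab => aaab => b
  | bbabaaa => baaa => b

aaa->; ab->b; aba->; bba->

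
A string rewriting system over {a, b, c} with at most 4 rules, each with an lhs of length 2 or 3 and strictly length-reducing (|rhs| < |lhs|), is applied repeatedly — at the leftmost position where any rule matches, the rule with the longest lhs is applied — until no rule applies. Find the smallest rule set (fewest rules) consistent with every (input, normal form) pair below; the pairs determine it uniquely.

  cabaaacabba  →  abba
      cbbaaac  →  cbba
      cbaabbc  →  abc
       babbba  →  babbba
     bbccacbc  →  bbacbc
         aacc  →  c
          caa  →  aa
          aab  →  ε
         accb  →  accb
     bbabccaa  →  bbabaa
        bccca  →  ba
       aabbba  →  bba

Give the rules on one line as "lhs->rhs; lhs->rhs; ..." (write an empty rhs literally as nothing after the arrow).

aab->; aac->; ca->a; cba->aa

  | cabaaacabba => abaaacabba => abaabba => abba
  | cbbaaac => cbba
  | cbaabbc => aaabbc => abc
  | babbba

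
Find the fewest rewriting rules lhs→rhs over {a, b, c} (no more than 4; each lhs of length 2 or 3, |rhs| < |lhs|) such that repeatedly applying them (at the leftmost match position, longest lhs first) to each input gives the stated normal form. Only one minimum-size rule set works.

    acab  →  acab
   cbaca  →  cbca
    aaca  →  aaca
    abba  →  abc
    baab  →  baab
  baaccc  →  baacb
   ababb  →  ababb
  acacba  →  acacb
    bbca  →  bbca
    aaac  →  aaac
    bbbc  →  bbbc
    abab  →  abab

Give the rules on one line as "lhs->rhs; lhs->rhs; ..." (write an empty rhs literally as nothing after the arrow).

  | acab
  | cbaca => cbca
  | aaca
  | abba => abc

bba->bc; cba->cb; ccc->cb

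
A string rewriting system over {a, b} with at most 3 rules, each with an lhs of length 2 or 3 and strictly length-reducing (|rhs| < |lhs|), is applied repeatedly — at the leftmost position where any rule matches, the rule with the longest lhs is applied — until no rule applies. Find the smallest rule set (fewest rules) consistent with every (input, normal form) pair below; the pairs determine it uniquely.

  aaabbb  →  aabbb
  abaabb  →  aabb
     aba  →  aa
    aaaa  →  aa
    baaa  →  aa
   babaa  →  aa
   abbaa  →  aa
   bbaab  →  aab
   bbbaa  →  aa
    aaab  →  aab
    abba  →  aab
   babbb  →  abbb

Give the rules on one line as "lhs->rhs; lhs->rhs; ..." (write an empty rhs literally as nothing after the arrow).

aaa->aa; ba->a; bba->ab

  | aaabbb => aabbb
  | abaabb => aaabb => aabb
  | aba => aa
  | aaaa => aaa => aa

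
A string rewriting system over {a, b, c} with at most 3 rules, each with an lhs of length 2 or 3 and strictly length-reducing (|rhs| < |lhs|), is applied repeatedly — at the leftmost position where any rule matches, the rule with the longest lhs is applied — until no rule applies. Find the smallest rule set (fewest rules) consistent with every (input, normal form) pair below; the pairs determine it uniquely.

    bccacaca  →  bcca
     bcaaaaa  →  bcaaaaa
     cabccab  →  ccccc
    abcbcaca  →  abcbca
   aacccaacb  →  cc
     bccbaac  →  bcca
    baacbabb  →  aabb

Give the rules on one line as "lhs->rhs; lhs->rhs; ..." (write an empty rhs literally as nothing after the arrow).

ac->; ba->a; cab->cc

  | bccacaca => bccaca => bcca
  | bcaaaaa
  | cabccab => ccccab => ccccc
  | abcbcaca => abcbca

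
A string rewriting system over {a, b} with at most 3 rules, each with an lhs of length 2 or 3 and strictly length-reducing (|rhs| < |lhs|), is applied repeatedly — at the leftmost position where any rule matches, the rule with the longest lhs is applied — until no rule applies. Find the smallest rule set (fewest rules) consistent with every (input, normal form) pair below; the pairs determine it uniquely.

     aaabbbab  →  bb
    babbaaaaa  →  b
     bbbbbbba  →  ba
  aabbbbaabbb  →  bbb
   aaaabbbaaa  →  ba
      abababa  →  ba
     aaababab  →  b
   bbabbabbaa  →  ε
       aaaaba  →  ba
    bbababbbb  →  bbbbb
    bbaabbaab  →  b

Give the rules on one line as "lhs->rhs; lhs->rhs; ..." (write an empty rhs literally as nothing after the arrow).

  | aaabbbab => bbbab => baab => bab => bb
  | babbaaaaa => bbbaaaaa => baaaaaa => baaa => b
  | bbbbbbba => bbbbbaa => bbbaaa => baaaa => ba
  | aabbbbaabbb => abbbbaabbb => bbbbaabbb => bbaaabbb => aaaabbb => abbb => bbb

aaa->; ab->b; bba->aa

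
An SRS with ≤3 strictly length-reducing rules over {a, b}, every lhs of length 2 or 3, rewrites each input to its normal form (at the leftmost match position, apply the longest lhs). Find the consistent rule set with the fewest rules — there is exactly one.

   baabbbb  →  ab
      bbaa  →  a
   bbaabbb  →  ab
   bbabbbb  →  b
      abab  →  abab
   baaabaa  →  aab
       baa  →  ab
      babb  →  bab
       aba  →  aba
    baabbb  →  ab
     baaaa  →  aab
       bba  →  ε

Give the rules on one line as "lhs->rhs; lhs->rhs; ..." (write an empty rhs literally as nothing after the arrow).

  | baabbbb => abbbbb => abbbb => abbb => abb => ab
  | bbaa => a
  | bbaabbb => abbb => abb => ab
  | bbabbbb => bbbb => bbb => bb => b

baa->ab; bb->b; bba->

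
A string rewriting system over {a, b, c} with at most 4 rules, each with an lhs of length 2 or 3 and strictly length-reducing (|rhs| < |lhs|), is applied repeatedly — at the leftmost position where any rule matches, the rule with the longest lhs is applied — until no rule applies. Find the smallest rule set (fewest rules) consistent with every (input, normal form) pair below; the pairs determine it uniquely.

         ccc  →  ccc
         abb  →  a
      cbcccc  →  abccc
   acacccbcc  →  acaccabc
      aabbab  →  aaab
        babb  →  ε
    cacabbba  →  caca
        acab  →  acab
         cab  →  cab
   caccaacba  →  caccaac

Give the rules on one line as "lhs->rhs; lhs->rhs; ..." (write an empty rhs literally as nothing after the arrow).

  | ccc
  | abb => a
  | cbcccc => abccc
  | acacccbcc => acaccabc

ba->; bb->; cbc->ab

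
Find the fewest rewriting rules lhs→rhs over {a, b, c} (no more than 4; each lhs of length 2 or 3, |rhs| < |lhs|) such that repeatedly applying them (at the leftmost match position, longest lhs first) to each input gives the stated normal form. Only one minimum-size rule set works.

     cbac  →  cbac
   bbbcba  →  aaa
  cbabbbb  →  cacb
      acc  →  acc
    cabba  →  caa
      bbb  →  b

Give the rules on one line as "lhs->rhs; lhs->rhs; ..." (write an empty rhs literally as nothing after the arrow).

  | cbac
  | bbbcba => bcba => aaa
  | cbabbbb => cacbbb => cacb
  | acc

bab->ac; bb->; bcb->aa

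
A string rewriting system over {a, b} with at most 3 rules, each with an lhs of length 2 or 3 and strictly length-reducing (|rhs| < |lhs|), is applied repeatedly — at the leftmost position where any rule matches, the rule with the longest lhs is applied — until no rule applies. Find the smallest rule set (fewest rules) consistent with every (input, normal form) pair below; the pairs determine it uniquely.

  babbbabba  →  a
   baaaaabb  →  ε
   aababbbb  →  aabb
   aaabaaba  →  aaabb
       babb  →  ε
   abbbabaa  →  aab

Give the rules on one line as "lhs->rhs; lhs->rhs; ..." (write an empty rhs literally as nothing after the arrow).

ba->b; bbb->

  | babbbabba => bbbbabba => babba => bbba => a
  | baaaaabb => baaaabb => baaabb => baabb => babb => bbb => ε
  | aababbbb => aabbbbb => aabb
  | aaabaaba => aaababa => aaabba => aaabb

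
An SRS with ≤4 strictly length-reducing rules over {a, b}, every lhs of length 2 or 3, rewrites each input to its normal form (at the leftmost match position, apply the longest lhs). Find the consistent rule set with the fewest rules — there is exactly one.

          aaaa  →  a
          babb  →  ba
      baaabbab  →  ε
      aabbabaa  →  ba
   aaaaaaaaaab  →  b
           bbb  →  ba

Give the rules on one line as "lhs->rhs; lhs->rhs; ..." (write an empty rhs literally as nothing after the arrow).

  | aaaa => aaa => aa => a
  | babb => bbb => ba
  | baaabbab => baabbab => babbab => bbbab => baab => bab => bb => ε
  | aabbabaa => abbabaa => bbabaa => abaa => baa => ba

aa->a; ab->b; bb->; bbb->ba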